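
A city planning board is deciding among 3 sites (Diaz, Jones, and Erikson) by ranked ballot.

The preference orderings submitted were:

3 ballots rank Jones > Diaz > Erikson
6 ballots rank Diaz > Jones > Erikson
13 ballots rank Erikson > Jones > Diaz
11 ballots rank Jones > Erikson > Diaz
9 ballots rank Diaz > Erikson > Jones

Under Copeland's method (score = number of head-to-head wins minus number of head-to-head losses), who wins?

Pairwise results:
  Diaz vs Jones: Jones wins 27–15.
  Diaz vs Erikson: Erikson wins 24–18.
  Jones vs Erikson: Erikson wins 22–20.
Copeland scores (wins − losses):
  Diaz: 0 − 2 = -2
  Jones: 1 − 1 = 0
  Erikson: 2 − 0 = 2
Erikson has the best Copeland score.

Erikson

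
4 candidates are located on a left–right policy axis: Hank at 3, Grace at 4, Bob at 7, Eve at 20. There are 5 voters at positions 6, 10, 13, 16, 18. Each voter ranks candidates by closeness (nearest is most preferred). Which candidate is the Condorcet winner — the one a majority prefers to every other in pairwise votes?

Bob

With single-peaked preferences on a line, the Condorcet winner is the candidate closest to the median voter.
The median voter (position 13) is closest to Bob at 7.
Check: Bob vs Hank — voters closer to Bob: 5 of 5.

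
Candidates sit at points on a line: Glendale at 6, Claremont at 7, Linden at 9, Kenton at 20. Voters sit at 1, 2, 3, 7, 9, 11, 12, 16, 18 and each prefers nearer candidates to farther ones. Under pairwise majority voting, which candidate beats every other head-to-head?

With single-peaked preferences on a line, the Condorcet winner is the candidate closest to the median voter.
The median voter (position 9) is closest to Linden at 9.
Check: Linden vs Claremont — voters closer to Linden: 5 of 9.

Linden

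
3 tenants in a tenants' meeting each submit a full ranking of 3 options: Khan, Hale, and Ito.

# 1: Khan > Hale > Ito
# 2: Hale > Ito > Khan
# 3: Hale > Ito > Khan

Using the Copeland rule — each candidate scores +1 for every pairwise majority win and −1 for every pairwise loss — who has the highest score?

Hale

Pairwise results:
  Khan vs Hale: Hale wins 2–1.
  Khan vs Ito: Ito wins 2–1.
  Hale vs Ito: Hale wins 3–0.
Copeland scores (wins − losses):
  Khan: 0 − 2 = -2
  Hale: 2 − 0 = 2
  Ito: 1 − 1 = 0
Hale has the best Copeland score.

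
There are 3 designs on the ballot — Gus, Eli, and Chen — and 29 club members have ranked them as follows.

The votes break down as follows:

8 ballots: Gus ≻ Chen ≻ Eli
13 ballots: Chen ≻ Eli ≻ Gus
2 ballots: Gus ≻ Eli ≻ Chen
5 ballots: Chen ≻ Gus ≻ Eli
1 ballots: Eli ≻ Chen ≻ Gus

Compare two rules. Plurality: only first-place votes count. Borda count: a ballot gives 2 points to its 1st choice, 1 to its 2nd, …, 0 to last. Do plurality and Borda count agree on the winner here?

Plurality first-place counts: Gus 10, Eli 1, Chen 18 → Chen.
Borda totals: Gus 25, Eli 17, Chen 45 → Chen.
The two rules agree on Chen.

Yes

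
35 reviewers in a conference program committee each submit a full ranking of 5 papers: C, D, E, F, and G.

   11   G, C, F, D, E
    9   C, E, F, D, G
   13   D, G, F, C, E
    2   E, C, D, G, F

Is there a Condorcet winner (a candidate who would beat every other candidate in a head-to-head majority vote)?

Head-to-head results (35 voters total):
C vs D: C wins 22–13.
C vs E: C wins 33–2.
C vs F: C wins 22–13.
C vs G: G wins 24–11.
D vs E: D wins 24–11.
D vs F: F wins 20–15.
D vs G: D wins 24–11.
E vs F: F wins 24–11.
E vs G: G wins 24–11.
F vs G: G wins 26–9.
No candidate beats all others: C beats D beats G beats C, a majority cycle.

No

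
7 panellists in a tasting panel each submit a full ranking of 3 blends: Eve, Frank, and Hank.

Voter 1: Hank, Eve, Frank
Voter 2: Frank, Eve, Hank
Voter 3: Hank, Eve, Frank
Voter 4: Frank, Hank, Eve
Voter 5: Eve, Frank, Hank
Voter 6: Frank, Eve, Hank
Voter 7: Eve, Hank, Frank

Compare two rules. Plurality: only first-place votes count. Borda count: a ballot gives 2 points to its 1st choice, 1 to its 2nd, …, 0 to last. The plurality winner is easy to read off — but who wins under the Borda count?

Eve

Plurality first-place counts: Eve 2, Frank 3, Hank 2 → Frank.
Borda totals: Eve 8, Frank 7, Hank 6 → Eve.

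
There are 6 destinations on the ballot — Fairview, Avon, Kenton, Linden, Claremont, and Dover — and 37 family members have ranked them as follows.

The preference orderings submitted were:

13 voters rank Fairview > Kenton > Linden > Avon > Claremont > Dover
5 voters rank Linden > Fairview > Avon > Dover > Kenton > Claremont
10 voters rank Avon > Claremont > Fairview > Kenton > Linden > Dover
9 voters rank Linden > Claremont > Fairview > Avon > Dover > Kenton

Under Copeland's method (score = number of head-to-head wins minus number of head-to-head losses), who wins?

Pairwise results:
  Fairview vs Avon: Fairview wins 27–10.
  Fairview vs Kenton: Fairview wins 37–0.
  Fairview vs Linden: Fairview wins 23–14.
  Fairview vs Claremont: Claremont wins 19–18.
  Fairview vs Dover: Fairview wins 37–0.
  Avon vs Kenton: Avon wins 24–13.
  Avon vs Linden: Linden wins 27–10.
  Avon vs Claremont: Avon wins 28–9.
  Avon vs Dover: Avon wins 37–0.
  Kenton vs Linden: Kenton wins 23–14.
  Kenton vs Claremont: Claremont wins 19–18.
  Kenton vs Dover: Kenton wins 23–14.
  Linden vs Claremont: Linden wins 27–10.
  Linden vs Dover: Linden wins 37–0.
  Claremont vs Dover: Claremont wins 32–5.
Copeland scores (wins − losses):
  Fairview: 4 − 1 = 3
  Avon: 3 − 2 = 1
  Kenton: 2 − 3 = -1
  Linden: 3 − 2 = 1
  Claremont: 3 − 2 = 1
  Dover: 0 − 5 = -5
Fairview has the best Copeland score.

Fairview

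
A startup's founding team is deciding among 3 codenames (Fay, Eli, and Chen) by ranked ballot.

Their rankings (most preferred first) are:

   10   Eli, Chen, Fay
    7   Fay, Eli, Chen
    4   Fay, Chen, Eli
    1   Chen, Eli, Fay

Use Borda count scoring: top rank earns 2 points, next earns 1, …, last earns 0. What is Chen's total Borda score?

Borda scores:
  Fay: 10·0 + 7·2 + 4·2 + 0 = 22
  Eli: 10·2 + 7·1 + 4·0 + 1 = 28
  Chen: 10·1 + 7·0 + 4·1 + 2 = 16

16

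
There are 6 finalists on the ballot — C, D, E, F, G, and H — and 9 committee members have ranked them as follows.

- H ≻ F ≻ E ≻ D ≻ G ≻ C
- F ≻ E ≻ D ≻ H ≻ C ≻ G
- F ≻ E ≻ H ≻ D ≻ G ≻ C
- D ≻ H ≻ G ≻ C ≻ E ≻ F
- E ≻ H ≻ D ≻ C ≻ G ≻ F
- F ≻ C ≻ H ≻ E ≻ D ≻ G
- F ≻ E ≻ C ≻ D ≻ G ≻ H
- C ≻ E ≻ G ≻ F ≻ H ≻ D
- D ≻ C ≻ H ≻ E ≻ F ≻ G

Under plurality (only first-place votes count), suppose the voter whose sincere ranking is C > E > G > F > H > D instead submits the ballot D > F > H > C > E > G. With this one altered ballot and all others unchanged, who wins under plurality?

First-place totals with the altered ballot: C 0, D 3, E 1, F 4, G 0, H 1.
The winner is unchanged: still F.

F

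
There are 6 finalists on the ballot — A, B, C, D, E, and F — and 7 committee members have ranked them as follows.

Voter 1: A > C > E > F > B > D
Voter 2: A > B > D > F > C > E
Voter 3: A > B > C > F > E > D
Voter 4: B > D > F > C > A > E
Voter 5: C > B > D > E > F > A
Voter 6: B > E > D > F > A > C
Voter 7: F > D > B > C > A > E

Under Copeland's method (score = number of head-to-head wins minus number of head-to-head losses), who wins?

B

Pairwise results:
  A vs B: B wins 4–3.
  A vs C: A wins 4–3.
  A vs D: D wins 4–3.
  A vs E: A wins 5–2.
  A vs F: F wins 4–3.
  B vs C: B wins 5–2.
  B vs D: B wins 6–1.
  B vs E: B wins 6–1.
  B vs F: B wins 5–2.
  C vs D: D wins 4–3.
  C vs E: C wins 6–1.
  C vs F: F wins 4–3.
  D vs E: D wins 4–3.
  D vs F: D wins 4–3.
  E vs F: F wins 4–3.
Copeland scores (wins − losses):
  A: 2 − 3 = -1
  B: 5 − 0 = 5
  C: 1 − 4 = -3
  D: 4 − 1 = 3
  E: 0 − 5 = -5
  F: 3 − 2 = 1
B has the best Copeland score.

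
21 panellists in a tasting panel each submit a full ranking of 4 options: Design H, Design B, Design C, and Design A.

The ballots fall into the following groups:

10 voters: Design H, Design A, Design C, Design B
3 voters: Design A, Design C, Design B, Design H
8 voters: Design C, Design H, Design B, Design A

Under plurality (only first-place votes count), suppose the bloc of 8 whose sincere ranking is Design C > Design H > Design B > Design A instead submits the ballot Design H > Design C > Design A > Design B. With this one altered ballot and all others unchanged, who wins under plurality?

Design H

First-place totals with the altered ballot: Design H 18, Design B 0, Design C 0, Design A 3.
The winner is unchanged: still Design H.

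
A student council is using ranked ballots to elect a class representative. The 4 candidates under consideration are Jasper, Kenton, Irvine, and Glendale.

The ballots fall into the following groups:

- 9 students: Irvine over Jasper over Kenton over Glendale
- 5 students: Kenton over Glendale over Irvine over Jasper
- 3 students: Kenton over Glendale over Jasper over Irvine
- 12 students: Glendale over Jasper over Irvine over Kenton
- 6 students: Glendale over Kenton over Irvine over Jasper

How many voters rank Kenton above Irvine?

Ballots ranking Kenton above Irvine: 5+3+6 = 14.
Ballots ranking Irvine above Kenton: 9+12 = 21.
So 14 of 35 voters prefer Kenton to Irvine.

14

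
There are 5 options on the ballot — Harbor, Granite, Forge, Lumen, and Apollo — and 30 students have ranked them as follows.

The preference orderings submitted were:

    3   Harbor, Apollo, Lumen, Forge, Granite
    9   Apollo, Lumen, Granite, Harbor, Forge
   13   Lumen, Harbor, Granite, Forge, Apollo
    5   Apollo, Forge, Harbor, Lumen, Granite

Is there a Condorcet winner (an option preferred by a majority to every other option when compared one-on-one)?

No

Head-to-head results (30 voters total):
Harbor vs Granite: Harbor wins 21–9.
Harbor vs Forge: Harbor wins 25–5.
Harbor vs Lumen: Lumen wins 22–8.
Harbor vs Apollo: Harbor wins 16–14.
Granite vs Forge: Granite wins 22–8.
Granite vs Lumen: Lumen wins 30–0.
Granite vs Apollo: Apollo wins 17–13.
Forge vs Lumen: Lumen wins 25–5.
Forge vs Apollo: Apollo wins 17–13.
Lumen vs Apollo: Apollo wins 17–13.
No candidate beats all others: Harbor beats Apollo beats Lumen beats Harbor, a majority cycle.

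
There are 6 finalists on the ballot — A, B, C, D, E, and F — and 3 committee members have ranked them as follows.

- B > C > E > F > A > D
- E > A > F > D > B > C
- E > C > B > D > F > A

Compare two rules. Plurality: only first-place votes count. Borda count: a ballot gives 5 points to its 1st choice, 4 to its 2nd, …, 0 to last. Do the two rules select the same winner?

Yes

Plurality first-place counts: A 0, B 1, C 0, D 0, E 2, F 0 → E.
Borda totals: A 5, B 9, C 8, D 4, E 13, F 6 → E.
The two rules agree on E.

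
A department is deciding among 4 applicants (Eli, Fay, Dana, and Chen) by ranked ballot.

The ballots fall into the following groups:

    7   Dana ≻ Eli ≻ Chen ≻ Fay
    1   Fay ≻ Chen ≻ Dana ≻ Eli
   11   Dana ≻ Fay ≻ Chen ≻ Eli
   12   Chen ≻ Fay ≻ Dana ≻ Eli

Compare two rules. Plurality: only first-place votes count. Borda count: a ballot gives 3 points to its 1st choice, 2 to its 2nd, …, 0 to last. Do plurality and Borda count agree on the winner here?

Yes

Plurality first-place counts: Eli 0, Fay 1, Dana 18, Chen 12 → Dana.
Borda totals: Eli 14, Fay 49, Dana 67, Chen 56 → Dana.
The two rules agree on Dana.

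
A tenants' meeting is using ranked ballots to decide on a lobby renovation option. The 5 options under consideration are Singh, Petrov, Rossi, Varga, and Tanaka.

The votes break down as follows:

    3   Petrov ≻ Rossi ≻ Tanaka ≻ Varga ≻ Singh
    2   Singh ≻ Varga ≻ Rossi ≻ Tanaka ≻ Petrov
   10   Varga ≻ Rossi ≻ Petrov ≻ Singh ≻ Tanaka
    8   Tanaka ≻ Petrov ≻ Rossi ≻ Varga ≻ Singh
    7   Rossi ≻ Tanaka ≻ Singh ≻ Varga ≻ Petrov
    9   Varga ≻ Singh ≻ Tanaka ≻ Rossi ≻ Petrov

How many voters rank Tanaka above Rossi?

17

Ballots ranking Tanaka above Rossi: 8+9 = 17.
Ballots ranking Rossi above Tanaka: 3+2+10+7 = 22.
So 17 of 39 voters prefer Tanaka to Rossi.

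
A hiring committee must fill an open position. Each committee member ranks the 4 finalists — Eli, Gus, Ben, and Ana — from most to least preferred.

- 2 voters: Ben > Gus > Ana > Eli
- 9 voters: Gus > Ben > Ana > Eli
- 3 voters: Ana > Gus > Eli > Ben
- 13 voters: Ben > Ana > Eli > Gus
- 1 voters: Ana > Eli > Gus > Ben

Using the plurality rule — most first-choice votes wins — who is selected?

First-place vote totals:
  Eli: 0
  Gus: 9
  Ben: 15
  Ana: 4
Ben has the most first-place votes.

Ben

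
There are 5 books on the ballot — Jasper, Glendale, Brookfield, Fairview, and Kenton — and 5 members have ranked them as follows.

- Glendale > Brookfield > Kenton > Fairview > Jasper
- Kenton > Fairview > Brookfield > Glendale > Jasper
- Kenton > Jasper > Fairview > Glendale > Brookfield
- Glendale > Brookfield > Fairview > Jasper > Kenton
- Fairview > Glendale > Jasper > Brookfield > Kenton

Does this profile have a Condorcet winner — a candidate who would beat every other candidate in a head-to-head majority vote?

No

Head-to-head results (5 voters total):
Jasper vs Glendale: Glendale wins 4–1.
Jasper vs Brookfield: Brookfield wins 3–2.
Jasper vs Fairview: Fairview wins 4–1.
Jasper vs Kenton: Kenton wins 3–2.
Glendale vs Brookfield: Glendale wins 4–1.
Glendale vs Fairview: Fairview wins 3–2.
Glendale vs Kenton: Glendale wins 3–2.
Brookfield vs Fairview: Fairview wins 3–2.
Brookfield vs Kenton: Brookfield wins 3–2.
Fairview vs Kenton: Kenton wins 3–2.
No candidate beats all others: Glendale beats Kenton beats Fairview beats Glendale, a majority cycle.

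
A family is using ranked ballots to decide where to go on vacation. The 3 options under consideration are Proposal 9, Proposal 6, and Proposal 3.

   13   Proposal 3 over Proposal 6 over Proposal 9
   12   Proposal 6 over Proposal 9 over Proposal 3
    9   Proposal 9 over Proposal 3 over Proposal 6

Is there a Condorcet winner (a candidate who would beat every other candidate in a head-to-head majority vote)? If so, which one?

Head-to-head results (34 voters total):
Proposal 9 vs Proposal 6: Proposal 6 wins 25–9.
Proposal 9 vs Proposal 3: Proposal 9 wins 21–13.
Proposal 6 vs Proposal 3: Proposal 3 wins 22–12.
No candidate beats all others: Proposal 9 beats Proposal 3 beats Proposal 6 beats Proposal 9, a majority cycle.

No Condorcet winner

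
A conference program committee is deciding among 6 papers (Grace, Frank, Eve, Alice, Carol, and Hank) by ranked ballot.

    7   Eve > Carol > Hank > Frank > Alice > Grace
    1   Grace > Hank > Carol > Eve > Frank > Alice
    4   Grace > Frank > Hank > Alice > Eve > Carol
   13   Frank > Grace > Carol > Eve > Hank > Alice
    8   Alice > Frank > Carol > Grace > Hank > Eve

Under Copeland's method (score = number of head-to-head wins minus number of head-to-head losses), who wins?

Frank

Pairwise results:
  Grace vs Frank: Frank wins 28–5.
  Grace vs Eve: Grace wins 26–7.
  Grace vs Alice: Grace wins 18–15.
  Grace vs Carol: Grace wins 18–15.
  Grace vs Hank: Grace wins 26–7.
  Frank vs Eve: Frank wins 25–8.
  Frank vs Alice: Frank wins 25–8.
  Frank vs Carol: Frank wins 25–8.
  Frank vs Hank: Frank wins 25–8.
  Eve vs Alice: Eve wins 21–12.
  Eve vs Carol: Carol wins 22–11.
  Eve vs Hank: Eve wins 20–13.
  Alice vs Carol: Carol wins 21–12.
  Alice vs Hank: Hank wins 25–8.
  Carol vs Hank: Carol wins 28–5.
Copeland scores (wins − losses):
  Grace: 4 − 1 = 3
  Frank: 5 − 0 = 5
  Eve: 2 − 3 = -1
  Alice: 0 − 5 = -5
  Carol: 3 − 2 = 1
  Hank: 1 − 4 = -3
Frank has the best Copeland score.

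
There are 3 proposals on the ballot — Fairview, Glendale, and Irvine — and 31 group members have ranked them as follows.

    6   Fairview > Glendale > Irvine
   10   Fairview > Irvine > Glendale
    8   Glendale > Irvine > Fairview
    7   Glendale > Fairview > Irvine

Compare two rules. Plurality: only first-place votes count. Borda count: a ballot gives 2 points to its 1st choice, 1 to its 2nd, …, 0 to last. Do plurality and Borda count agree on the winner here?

Plurality first-place counts: Fairview 16, Glendale 15, Irvine 0 → Fairview.
Borda totals: Fairview 39, Glendale 36, Irvine 18 → Fairview.
The two rules agree on Fairview.

Yes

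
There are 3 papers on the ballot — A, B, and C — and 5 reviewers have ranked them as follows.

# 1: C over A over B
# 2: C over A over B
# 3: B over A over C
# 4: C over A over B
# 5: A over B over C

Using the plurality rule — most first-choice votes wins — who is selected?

First-place vote totals:
  A: 1
  B: 1
  C: 3
C has the most first-place votes.

C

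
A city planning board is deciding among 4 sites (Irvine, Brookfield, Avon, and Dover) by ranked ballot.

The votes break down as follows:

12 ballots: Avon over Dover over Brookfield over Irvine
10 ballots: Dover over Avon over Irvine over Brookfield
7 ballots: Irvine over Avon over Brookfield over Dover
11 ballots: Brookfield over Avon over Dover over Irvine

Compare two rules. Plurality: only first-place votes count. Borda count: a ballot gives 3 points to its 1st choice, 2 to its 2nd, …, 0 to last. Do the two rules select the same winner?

Plurality first-place counts: Irvine 7, Brookfield 11, Avon 12, Dover 10 → Avon.
Borda totals: Irvine 31, Brookfield 52, Avon 92, Dover 65 → Avon.
The two rules agree on Avon.

Yes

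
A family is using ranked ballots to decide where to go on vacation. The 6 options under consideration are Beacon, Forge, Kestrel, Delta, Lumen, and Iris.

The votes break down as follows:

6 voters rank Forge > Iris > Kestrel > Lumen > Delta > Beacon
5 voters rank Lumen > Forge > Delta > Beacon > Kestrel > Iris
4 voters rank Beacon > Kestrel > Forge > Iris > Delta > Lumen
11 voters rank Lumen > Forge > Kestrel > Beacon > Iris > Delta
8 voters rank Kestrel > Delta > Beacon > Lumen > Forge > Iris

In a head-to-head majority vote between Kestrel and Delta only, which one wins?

Ballots ranking Kestrel above Delta: 6+4+11+8 = 29.
Ballots ranking Delta above Kestrel: 5.
Kestrel wins the head-to-head, 29–5.

Kestrel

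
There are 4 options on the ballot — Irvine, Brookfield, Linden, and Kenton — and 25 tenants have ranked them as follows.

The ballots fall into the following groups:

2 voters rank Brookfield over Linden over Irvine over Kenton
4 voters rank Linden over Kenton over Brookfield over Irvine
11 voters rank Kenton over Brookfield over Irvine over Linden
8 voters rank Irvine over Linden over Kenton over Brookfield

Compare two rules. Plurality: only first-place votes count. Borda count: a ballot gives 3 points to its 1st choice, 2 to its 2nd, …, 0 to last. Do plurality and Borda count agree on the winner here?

Plurality first-place counts: Irvine 8, Brookfield 2, Linden 4, Kenton 11 → Kenton.
Borda totals: Irvine 37, Brookfield 32, Linden 32, Kenton 49 → Kenton.
The two rules agree on Kenton.

Yes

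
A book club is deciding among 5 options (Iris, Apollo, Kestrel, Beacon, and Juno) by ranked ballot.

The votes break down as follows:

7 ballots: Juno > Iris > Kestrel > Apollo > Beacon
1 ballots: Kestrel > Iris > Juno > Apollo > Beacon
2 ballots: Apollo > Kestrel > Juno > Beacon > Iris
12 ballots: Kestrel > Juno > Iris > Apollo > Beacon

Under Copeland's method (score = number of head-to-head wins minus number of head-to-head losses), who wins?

Pairwise results:
  Iris vs Apollo: Iris wins 20–2.
  Iris vs Kestrel: Kestrel wins 15–7.
  Iris vs Beacon: Iris wins 20–2.
  Iris vs Juno: Juno wins 21–1.
  Apollo vs Kestrel: Kestrel wins 20–2.
  Apollo vs Beacon: Apollo wins 22–0.
  Apollo vs Juno: Juno wins 20–2.
  Kestrel vs Beacon: Kestrel wins 22–0.
  Kestrel vs Juno: Kestrel wins 15–7.
  Beacon vs Juno: Juno wins 22–0.
Copeland scores (wins − losses):
  Iris: 2 − 2 = 0
  Apollo: 1 − 3 = -2
  Kestrel: 4 − 0 = 4
  Beacon: 0 − 4 = -4
  Juno: 3 − 1 = 2
Kestrel has the best Copeland score.

Kestrel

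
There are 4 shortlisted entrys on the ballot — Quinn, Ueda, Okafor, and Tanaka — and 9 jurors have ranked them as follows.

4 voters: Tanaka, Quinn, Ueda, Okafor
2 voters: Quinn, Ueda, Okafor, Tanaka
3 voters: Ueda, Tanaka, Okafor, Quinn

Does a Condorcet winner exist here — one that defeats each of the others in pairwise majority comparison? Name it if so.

Head-to-head results (9 voters total):
Quinn vs Ueda: Quinn wins 6–3.
Quinn vs Okafor: Quinn wins 6–3.
Quinn vs Tanaka: Tanaka wins 7–2.
Ueda vs Okafor: Ueda wins 9–0.
Ueda vs Tanaka: Ueda wins 5–4.
Okafor vs Tanaka: Tanaka wins 7–2.
No candidate beats all others: Quinn beats Ueda beats Tanaka beats Quinn, a majority cycle.

None — there is no Condorcet winner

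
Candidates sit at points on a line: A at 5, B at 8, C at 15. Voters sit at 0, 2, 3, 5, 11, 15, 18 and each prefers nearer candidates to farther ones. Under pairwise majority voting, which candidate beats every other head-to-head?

With single-peaked preferences on a line, the Condorcet winner is the candidate closest to the median voter.
The median voter (position 5) is closest to A at 5.
Check: A vs B — voters closer to A: 4 of 7.

A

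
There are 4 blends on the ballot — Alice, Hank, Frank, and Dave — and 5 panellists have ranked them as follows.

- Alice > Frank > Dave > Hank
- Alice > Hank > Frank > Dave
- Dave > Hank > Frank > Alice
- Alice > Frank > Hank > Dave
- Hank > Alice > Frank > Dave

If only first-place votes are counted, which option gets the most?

Alice

First-place vote totals:
  Alice: 3
  Hank: 1
  Frank: 0
  Dave: 1
Alice has the most first-place votes.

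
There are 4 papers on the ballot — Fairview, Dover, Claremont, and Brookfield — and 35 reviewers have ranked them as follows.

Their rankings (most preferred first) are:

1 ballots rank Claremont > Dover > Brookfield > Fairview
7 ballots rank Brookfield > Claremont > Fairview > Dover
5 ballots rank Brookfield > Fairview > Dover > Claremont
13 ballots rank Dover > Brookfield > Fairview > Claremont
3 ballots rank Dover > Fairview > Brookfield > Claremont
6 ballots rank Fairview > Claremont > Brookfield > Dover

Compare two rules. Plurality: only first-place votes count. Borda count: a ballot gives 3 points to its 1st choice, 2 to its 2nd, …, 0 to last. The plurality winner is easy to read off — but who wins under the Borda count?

Brookfield

Plurality first-place counts: Fairview 6, Dover 16, Claremont 1, Brookfield 12 → Dover.
Borda totals: Fairview 54, Dover 55, Claremont 29, Brookfield 72 → Brookfield.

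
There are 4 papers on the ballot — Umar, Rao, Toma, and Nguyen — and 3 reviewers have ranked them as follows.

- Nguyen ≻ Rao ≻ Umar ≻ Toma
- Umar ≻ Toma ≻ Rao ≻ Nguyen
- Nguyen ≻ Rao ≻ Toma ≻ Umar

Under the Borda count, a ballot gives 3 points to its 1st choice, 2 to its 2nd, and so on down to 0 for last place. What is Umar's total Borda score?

4

Borda scores:
  Umar: 1 + 3 + 0 = 4
  Rao: 2 + 1 + 2 = 5
  Toma: 0 + 2 + 1 = 3
  Nguyen: 3 + 0 + 3 = 6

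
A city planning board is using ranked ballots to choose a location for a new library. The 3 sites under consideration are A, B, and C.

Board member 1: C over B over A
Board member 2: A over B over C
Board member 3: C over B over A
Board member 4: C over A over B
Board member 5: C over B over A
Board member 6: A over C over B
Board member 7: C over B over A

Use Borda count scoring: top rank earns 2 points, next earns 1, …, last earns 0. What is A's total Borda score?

5

Borda scores:
  A: 0 + 2 + 0 + 1 + 0 + 2 + 0 = 5
  B: 1 + 1 + 1 + 0 + 1 + 0 + 1 = 5
  C: 2 + 0 + 2 + 2 + 2 + 1 + 2 = 11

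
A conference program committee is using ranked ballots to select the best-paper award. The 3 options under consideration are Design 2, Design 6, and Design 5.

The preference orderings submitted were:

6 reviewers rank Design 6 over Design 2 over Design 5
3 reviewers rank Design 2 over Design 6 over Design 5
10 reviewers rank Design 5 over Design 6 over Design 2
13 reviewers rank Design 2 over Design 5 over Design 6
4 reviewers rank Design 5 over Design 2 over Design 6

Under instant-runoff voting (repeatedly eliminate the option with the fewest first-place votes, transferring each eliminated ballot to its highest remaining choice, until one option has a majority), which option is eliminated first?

Round 1: Design 2 16, Design 5 14, Design 6 6. Design 6 has the fewest and is eliminated.
Round 2: Design 2 22, Design 5 14. Design 2 has a majority.

Design 6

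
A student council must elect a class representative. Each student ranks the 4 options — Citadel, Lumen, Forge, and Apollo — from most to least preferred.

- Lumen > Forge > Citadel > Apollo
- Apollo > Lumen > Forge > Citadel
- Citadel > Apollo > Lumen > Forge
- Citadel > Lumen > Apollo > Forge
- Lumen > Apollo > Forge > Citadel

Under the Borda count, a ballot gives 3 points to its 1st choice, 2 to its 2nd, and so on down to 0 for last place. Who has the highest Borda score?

Lumen

Borda scores:
  Citadel: 1 + 0 + 3 + 3 + 0 = 7
  Lumen: 3 + 2 + 1 + 2 + 3 = 11
  Forge: 2 + 1 + 0 + 0 + 1 = 4
  Apollo: 0 + 3 + 2 + 1 + 2 = 8
Lumen has the highest total.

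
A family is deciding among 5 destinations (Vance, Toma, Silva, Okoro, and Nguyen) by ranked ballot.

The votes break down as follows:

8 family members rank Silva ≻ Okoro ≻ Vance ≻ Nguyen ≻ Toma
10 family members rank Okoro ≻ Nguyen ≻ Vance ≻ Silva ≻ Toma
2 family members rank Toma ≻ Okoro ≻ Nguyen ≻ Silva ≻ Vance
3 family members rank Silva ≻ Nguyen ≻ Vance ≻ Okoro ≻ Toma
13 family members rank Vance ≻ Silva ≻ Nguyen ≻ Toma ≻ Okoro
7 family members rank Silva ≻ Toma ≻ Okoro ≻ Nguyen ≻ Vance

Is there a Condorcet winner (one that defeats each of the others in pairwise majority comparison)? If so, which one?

Head-to-head results (43 voters total):
Vance vs Toma: Vance wins 34–9.
Vance vs Silva: Vance wins 23–20.
Vance vs Okoro: Okoro wins 27–16.
Vance vs Nguyen: Nguyen wins 22–21.
Toma vs Silva: Silva wins 41–2.
Toma vs Okoro: Toma wins 22–21.
Toma vs Nguyen: Nguyen wins 34–9.
Silva vs Okoro: Silva wins 31–12.
Silva vs Nguyen: Silva wins 31–12.
Okoro vs Nguyen: Okoro wins 27–16.
No candidate beats all others: Vance beats Toma beats Okoro beats Vance, a majority cycle.

None — there is no Condorcet winner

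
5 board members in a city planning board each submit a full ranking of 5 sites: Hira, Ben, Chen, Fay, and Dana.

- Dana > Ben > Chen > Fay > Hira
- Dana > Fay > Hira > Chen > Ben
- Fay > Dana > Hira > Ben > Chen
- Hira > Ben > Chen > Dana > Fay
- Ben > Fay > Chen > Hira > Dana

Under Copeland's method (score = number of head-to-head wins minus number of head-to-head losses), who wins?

Pairwise results:
  Hira vs Ben: Hira wins 3–2.
  Hira vs Chen: Hira wins 3–2.
  Hira vs Fay: Fay wins 4–1.
  Hira vs Dana: Dana wins 3–2.
  Ben vs Chen: Ben wins 4–1.
  Ben vs Fay: Ben wins 3–2.
  Ben vs Dana: Dana wins 3–2.
  Chen vs Fay: Fay wins 3–2.
  Chen vs Dana: Dana wins 3–2.
  Fay vs Dana: Dana wins 3–2.
Copeland scores (wins − losses):
  Hira: 2 − 2 = 0
  Ben: 2 − 2 = 0
  Chen: 0 − 4 = -4
  Fay: 2 − 2 = 0
  Dana: 4 − 0 = 4
Dana has the best Copeland score.

Dana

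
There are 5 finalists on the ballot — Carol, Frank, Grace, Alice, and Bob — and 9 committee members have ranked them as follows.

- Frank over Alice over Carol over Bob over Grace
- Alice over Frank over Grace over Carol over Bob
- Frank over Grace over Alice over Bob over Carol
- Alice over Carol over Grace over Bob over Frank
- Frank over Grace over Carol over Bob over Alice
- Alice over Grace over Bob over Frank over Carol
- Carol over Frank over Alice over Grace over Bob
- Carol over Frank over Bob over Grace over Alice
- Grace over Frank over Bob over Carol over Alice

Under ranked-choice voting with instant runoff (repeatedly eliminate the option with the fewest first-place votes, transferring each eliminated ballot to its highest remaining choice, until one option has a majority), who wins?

Round 1: Frank 3, Alice 3, Carol 2, Grace 1, Bob 0. Bob has the fewest and is eliminated.
Round 2: Frank 3, Alice 3, Carol 2, Grace 1. Grace has the fewest and is eliminated.
Round 3: Frank 4, Alice 3, Carol 2. Carol has the fewest and is eliminated.
Round 4: Frank 6, Alice 3. Frank has a majority.

Frank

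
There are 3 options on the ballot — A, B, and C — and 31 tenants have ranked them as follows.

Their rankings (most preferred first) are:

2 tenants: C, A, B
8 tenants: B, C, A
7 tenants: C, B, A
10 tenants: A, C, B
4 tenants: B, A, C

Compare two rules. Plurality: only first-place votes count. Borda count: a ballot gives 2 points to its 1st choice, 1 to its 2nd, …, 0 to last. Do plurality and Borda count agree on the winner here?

Plurality first-place counts: A 10, B 12, C 9 → B.
Borda totals: A 26, B 31, C 36 → C.
The two rules disagree: plurality picks B, Borda picks C.

No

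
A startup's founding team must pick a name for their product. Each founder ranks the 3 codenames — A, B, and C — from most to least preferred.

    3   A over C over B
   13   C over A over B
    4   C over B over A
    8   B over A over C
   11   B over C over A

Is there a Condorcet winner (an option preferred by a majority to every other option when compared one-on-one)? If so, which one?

Head-to-head results (39 voters total):
A vs B: B wins 23–16.
A vs C: C wins 28–11.
B vs C: C wins 20–19.
C beats each rival — A (28–11), B (20–19) — so C is the Condorcet winner.

C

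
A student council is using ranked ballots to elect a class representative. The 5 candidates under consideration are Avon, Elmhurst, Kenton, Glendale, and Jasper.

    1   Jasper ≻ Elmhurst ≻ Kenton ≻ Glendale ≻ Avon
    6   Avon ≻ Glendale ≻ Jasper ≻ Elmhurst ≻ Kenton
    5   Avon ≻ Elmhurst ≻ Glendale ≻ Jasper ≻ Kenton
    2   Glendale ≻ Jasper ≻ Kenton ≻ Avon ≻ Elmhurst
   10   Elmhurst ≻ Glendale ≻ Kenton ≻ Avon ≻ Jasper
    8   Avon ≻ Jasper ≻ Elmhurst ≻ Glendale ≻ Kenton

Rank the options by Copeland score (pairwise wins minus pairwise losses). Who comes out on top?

Pairwise results:
  Avon vs Elmhurst: Avon wins 21–11.
  Avon vs Kenton: Avon wins 19–13.
  Avon vs Glendale: Avon wins 19–13.
  Avon vs Jasper: Avon wins 29–3.
  Elmhurst vs Kenton: Elmhurst wins 30–2.
  Elmhurst vs Glendale: Elmhurst wins 24–8.
  Elmhurst vs Jasper: Jasper wins 17–15.
  Kenton vs Glendale: Glendale wins 31–1.
  Kenton vs Jasper: Jasper wins 22–10.
  Glendale vs Jasper: Glendale wins 23–9.
Copeland scores (wins − losses):
  Avon: 4 − 0 = 4
  Elmhurst: 2 − 2 = 0
  Kenton: 0 − 4 = -4
  Glendale: 2 − 2 = 0
  Jasper: 2 − 2 = 0
Avon has the best Copeland score.

Avon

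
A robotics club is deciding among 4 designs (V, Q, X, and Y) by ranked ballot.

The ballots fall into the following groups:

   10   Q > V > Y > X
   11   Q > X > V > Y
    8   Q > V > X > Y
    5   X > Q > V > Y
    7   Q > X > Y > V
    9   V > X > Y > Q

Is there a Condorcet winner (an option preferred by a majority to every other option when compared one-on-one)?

Head-to-head results (50 voters total):
V vs Q: Q wins 41–9.
V vs X: V wins 27–23.
V vs Y: V wins 43–7.
Q vs X: Q wins 36–14.
Q vs Y: Q wins 41–9.
X vs Y: X wins 40–10.
Q beats each rival — V (41–9), X (36–14), Y (41–9) — so Q is the Condorcet winner.

Yes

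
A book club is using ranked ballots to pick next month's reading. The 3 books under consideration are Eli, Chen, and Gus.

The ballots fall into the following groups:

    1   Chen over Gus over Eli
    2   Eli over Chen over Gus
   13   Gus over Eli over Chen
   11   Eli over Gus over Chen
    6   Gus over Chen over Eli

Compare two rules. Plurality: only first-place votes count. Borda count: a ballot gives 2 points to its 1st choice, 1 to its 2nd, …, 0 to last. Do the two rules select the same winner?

Plurality first-place counts: Eli 13, Chen 1, Gus 19 → Gus.
Borda totals: Eli 39, Chen 10, Gus 50 → Gus.
The two rules agree on Gus.

Yes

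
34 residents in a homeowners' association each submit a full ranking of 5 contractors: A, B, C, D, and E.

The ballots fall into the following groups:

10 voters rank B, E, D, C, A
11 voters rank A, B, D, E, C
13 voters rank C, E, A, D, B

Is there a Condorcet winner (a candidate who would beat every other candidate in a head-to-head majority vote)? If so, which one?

There is no Condorcet winner

Head-to-head results (34 voters total):
A vs B: A wins 24–10.
A vs C: C wins 23–11.
A vs D: A wins 24–10.
A vs E: E wins 23–11.
B vs C: B wins 21–13.
B vs D: B wins 21–13.
B vs E: B wins 21–13.
C vs D: D wins 21–13.
C vs E: E wins 21–13.
D vs E: E wins 23–11.
No candidate beats all others: A beats B beats C beats A, a majority cycle.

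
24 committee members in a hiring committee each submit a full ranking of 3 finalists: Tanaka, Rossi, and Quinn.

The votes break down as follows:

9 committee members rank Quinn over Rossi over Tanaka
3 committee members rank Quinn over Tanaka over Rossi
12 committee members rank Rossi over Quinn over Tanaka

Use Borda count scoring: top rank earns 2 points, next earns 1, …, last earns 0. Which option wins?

Quinn

Borda scores:
  Tanaka: 9·0 + 3·1 + 12·0 = 3
  Rossi: 9·1 + 3·0 + 12·2 = 33
  Quinn: 9·2 + 3·2 + 12·1 = 36
Quinn has the highest total.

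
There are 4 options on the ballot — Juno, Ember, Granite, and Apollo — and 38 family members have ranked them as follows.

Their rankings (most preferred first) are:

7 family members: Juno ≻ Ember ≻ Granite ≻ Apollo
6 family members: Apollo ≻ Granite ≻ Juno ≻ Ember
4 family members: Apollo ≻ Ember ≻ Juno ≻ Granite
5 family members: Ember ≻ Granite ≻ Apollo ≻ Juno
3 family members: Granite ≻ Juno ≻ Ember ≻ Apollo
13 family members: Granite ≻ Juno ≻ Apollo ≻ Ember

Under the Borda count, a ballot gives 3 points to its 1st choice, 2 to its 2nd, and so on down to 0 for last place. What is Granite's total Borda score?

77

Borda scores:
  Juno: 7·3 + 6·1 + 4·1 + 5·0 + 3·2 + 13·2 = 63
  Ember: 7·2 + 6·0 + 4·2 + 5·3 + 3·1 + 13·0 = 40
  Granite: 7·1 + 6·2 + 4·0 + 5·2 + 3·3 + 13·3 = 77
  Apollo: 7·0 + 6·3 + 4·3 + 5·1 + 3·0 + 13·1 = 48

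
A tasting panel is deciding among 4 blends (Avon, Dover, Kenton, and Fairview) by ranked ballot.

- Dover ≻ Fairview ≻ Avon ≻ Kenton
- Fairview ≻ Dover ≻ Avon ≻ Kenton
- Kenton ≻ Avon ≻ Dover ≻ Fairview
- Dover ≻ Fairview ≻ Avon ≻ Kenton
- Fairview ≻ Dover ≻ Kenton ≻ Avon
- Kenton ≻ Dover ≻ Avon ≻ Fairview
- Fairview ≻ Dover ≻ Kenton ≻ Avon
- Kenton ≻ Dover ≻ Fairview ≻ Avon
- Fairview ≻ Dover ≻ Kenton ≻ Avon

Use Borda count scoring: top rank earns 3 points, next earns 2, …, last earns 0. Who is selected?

Dover

Borda scores:
  Avon: 1 + 1 + 2 + 1 + 0 + 1 + 0 + 0 + 0 = 6
  Dover: 3 + 2 + 1 + 3 + 2 + 2 + 2 + 2 + 2 = 19
  Kenton: 0 + 0 + 3 + 0 + 1 + 3 + 1 + 3 + 1 = 12
  Fairview: 2 + 3 + 0 + 2 + 3 + 0 + 3 + 1 + 3 = 17
Dover has the highest total.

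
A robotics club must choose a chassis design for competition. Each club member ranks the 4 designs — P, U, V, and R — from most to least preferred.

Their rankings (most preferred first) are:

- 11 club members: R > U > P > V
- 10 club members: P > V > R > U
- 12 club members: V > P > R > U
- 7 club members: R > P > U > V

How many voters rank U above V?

Ballots ranking U above V: 11+7 = 18.
Ballots ranking V above U: 10+12 = 22.
So 18 of 40 voters prefer U to V.

18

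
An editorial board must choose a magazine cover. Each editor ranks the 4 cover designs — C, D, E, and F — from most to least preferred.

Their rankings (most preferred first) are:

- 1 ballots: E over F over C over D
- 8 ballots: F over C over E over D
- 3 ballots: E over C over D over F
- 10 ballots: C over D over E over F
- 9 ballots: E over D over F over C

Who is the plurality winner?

First-place vote totals:
  C: 10
  D: 0
  E: 13
  F: 8
E has the most first-place votes.

E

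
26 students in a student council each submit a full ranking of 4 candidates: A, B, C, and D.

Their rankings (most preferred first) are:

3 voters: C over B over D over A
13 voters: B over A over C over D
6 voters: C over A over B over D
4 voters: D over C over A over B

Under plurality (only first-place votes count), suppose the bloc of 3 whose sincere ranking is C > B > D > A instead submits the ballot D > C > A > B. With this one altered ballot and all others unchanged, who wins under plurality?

B

First-place totals with the altered ballot: A 0, B 13, C 6, D 7.
The winner is unchanged: still B.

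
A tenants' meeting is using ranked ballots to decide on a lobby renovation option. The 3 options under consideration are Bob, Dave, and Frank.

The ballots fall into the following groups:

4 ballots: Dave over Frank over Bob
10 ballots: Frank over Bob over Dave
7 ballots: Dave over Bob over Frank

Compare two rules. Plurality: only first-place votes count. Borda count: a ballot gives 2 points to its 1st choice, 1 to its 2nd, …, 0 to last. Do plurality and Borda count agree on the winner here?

Plurality first-place counts: Bob 0, Dave 11, Frank 10 → Dave.
Borda totals: Bob 17, Dave 22, Frank 24 → Frank.
The two rules disagree: plurality picks Dave, Borda picks Frank.

No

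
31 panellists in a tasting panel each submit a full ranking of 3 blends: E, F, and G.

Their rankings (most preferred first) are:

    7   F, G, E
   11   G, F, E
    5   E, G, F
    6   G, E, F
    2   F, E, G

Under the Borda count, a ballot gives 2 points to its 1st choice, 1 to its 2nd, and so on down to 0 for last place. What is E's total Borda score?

Borda scores:
  E: 7·0 + 11·0 + 5·2 + 6·1 + 2·1 = 18
  F: 7·2 + 11·1 + 5·0 + 6·0 + 2·2 = 29
  G: 7·1 + 11·2 + 5·1 + 6·2 + 2·0 = 46

18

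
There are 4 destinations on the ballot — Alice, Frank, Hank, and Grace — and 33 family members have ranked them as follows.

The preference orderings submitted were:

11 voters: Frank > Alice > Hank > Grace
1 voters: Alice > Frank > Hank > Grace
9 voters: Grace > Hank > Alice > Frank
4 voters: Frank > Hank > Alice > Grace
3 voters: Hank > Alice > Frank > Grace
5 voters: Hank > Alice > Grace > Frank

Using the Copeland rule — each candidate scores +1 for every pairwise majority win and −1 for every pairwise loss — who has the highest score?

Hank

Pairwise results:
  Alice vs Frank: Alice wins 18–15.
  Alice vs Hank: Hank wins 21–12.
  Alice vs Grace: Alice wins 24–9.
  Frank vs Hank: Hank wins 17–16.
  Frank vs Grace: Frank wins 19–14.
  Hank vs Grace: Hank wins 24–9.
Copeland scores (wins − losses):
  Alice: 2 − 1 = 1
  Frank: 1 − 2 = -1
  Hank: 3 − 0 = 3
  Grace: 0 − 3 = -3
Hank has the best Copeland score.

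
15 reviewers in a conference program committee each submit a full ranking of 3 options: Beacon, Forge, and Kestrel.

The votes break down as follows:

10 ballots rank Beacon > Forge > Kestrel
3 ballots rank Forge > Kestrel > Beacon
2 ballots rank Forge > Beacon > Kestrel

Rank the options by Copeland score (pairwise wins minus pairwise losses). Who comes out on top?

Beacon

Pairwise results:
  Beacon vs Forge: Beacon wins 10–5.
  Beacon vs Kestrel: Beacon wins 12–3.
  Forge vs Kestrel: Forge wins 15–0.
Copeland scores (wins − losses):
  Beacon: 2 − 0 = 2
  Forge: 1 − 1 = 0
  Kestrel: 0 − 2 = -2
Beacon has the best Copeland score.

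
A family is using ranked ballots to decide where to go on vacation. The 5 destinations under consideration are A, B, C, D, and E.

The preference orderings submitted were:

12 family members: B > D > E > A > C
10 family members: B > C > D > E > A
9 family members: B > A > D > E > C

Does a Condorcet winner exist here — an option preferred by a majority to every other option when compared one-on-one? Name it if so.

B

Head-to-head results (31 voters total):
A vs B: B wins 31–0.
A vs C: A wins 21–10.
A vs D: D wins 22–9.
A vs E: E wins 22–9.
B vs C: B wins 31–0.
B vs D: B wins 31–0.
B vs E: B wins 31–0.
C vs D: D wins 21–10.
C vs E: E wins 21–10.
D vs E: D wins 31–0.
B beats each rival — A (31–0), C (31–0), D (31–0), E (31–0) — so B is the Condorcet winner.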